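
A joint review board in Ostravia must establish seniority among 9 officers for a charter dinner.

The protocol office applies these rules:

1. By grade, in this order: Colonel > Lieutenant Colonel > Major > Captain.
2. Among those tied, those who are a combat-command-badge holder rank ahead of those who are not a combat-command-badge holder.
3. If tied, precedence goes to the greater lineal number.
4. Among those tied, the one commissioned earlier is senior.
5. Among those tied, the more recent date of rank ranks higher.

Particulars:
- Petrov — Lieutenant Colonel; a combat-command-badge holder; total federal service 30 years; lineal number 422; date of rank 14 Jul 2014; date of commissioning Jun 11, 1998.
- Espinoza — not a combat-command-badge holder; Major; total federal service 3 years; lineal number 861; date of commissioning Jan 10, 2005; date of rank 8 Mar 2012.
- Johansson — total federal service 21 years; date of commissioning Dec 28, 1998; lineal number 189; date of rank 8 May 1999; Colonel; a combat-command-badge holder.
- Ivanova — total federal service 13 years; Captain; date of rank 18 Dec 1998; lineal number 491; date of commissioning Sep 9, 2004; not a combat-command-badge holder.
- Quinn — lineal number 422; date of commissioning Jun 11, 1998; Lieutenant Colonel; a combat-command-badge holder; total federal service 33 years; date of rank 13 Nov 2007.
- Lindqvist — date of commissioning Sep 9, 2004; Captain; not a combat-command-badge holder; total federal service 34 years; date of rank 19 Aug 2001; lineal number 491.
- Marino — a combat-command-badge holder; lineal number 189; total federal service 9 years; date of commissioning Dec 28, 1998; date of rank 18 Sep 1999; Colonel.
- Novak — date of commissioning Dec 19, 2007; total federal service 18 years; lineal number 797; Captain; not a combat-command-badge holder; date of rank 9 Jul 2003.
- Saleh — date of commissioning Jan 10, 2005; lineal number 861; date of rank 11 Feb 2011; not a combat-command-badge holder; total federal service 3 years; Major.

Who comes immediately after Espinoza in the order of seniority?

Saleh

By grade: Marino and Johansson (Colonel); then Petrov and Quinn (Lieutenant Colonel); then Espinoza and Saleh (Major); then Novak, Lindqvist and Ivanova (Captain).
Marino and Johansson are each a combat-command-badge holder, so the next rule applies.
Marino and Johansson both have lineal number 189, so the next rule applies.
Marino and Johansson both have date of commissioning Dec 28, 1998, so the next rule applies.
Among Marino and Johansson, by date of rank (later first): Marino (18 Sep 1999) before Johansson (8 May 1999).
Petrov and Quinn are each a combat-command-badge holder, so the next rule applies.
Petrov and Quinn both have lineal number 422, so the next rule applies.
Petrov and Quinn both have date of commissioning Jun 11, 1998, so the next rule applies.
Among Petrov and Quinn, by date of rank (later first): Petrov (14 Jul 2014) before Quinn (13 Nov 2007).
Espinoza and Saleh are each not a combat-command-badge holder, so the next rule applies.
Espinoza and Saleh both have lineal number 861, so the next rule applies.
Espinoza and Saleh both have date of commissioning Jan 10, 2005, so the next rule applies.
Among Espinoza and Saleh, by date of rank (later first): Espinoza (8 Mar 2012) before Saleh (11 Feb 2011).
Novak, Lindqvist and Ivanova are each not a combat-command-badge holder, so the next rule applies.
Among Novak, Lindqvist and Ivanova, by lineal number (higher first): Novak (797) before Lindqvist and Ivanova (491).
Lindqvist and Ivanova both have date of commissioning Sep 9, 2004, so the next rule applies.
Among Lindqvist and Ivanova, by date of rank (later first): Lindqvist (19 Aug 2001) before Ivanova (18 Dec 1998).
Order: Marino, Johansson, Petrov, Quinn, Espinoza, Saleh, Novak, Lindqvist, Ivanova.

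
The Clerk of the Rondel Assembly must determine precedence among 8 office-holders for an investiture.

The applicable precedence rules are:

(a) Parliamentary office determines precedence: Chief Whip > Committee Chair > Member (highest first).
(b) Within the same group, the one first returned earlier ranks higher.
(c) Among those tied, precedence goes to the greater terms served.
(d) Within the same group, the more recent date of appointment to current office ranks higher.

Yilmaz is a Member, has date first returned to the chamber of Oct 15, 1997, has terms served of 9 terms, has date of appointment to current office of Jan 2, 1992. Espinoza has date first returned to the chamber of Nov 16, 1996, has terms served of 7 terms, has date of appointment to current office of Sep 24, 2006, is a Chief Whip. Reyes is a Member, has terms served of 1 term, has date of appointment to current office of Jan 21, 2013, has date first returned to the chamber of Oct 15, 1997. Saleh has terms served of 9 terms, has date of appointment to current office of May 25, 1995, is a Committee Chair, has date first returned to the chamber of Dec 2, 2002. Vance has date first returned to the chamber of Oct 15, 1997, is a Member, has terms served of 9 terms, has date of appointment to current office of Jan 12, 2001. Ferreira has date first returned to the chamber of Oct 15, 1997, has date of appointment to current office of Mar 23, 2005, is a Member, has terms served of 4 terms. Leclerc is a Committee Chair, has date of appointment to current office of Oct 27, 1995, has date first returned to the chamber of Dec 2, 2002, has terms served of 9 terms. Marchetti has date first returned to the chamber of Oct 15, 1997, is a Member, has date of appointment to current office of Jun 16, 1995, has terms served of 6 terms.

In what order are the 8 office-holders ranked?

Espinoza, Leclerc, Saleh, Vance, Yilmaz, Marchetti, Ferreira, Reyes

By parliamentary office: Espinoza (Chief Whip); then Leclerc and Saleh (Committee Chair); then Vance, Yilmaz, Marchetti, Ferreira and Reyes (Member).
Leclerc and Saleh both have date first returned to the chamber Dec 2, 2002, so the next rule applies.
Leclerc and Saleh both have terms served 9 terms, so the next rule applies.
Among Leclerc and Saleh, by date of appointment to current office (later first): Leclerc (Oct 27, 1995) before Saleh (May 25, 1995).
Vance, Yilmaz, Marchetti, Ferreira and Reyes all have date first returned to the chamber Oct 15, 1997, so the next rule applies.
Among Vance, Yilmaz, Marchetti, Ferreira and Reyes, by terms served (higher first): Vance and Yilmaz (9 terms) before Marchetti (6 terms) before Ferreira (4 terms) before Reyes (1 term).
Among Vance and Yilmaz, by date of appointment to current office (later first): Vance (Jan 12, 2001) before Yilmaz (Jan 2, 1992).
Full order: Espinoza, Leclerc, Saleh, Vance, Yilmaz, Marchetti, Ferreira, Reyes.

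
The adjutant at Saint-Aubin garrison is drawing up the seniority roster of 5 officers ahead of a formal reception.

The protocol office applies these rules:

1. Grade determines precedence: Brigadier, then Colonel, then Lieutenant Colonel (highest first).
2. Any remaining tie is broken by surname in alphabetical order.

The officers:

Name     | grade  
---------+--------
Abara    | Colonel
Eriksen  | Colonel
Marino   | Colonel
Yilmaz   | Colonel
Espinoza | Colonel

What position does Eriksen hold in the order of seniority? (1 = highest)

By grade: Abara, Eriksen, Espinoza, Marino and Yilmaz (Colonel).
Among Abara, Eriksen, Espinoza, Marino and Yilmaz, alphabetically by surname: Abara before Eriksen before Espinoza before Marino before Yilmaz.
Order: Abara, Eriksen, Espinoza, Marino, Yilmaz. So position 2.

2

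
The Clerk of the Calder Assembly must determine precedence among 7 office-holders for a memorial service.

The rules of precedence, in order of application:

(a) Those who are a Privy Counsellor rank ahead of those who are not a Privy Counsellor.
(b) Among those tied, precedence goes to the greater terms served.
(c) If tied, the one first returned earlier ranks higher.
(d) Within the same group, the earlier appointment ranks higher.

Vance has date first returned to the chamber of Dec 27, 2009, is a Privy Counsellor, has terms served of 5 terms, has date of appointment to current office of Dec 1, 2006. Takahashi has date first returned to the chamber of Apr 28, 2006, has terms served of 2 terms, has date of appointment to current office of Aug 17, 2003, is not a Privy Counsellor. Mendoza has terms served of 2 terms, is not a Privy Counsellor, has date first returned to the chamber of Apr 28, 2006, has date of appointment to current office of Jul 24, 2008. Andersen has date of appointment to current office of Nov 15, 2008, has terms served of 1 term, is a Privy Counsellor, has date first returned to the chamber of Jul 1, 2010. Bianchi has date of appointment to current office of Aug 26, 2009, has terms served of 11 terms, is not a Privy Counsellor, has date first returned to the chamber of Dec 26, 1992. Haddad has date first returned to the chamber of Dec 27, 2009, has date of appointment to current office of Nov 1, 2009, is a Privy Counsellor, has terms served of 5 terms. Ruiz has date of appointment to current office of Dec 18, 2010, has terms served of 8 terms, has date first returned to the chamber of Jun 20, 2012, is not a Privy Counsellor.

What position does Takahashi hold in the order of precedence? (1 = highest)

6

By the first rule: Vance, Haddad and Andersen (each a Privy Counsellor); then Bianchi, Ruiz, Takahashi and Mendoza (each not a Privy Counsellor).
Among Vance, Haddad and Andersen, by terms served (higher first): Vance and Haddad (5 terms) before Andersen (1 term).
Vance and Haddad both have date first returned to the chamber Dec 27, 2009, so the next rule applies.
Among Vance and Haddad, by date of appointment to current office (earlier first): Vance (Dec 1, 2006) before Haddad (Nov 1, 2009).
Among Bianchi, Ruiz, Takahashi and Mendoza, by terms served (higher first): Bianchi (11 terms) before Ruiz (8 terms) before Takahashi and Mendoza (2 terms).
Takahashi and Mendoza both have date first returned to the chamber Apr 28, 2006, so the next rule applies.
Among Takahashi and Mendoza, by date of appointment to current office (earlier first): Takahashi (Aug 17, 2003) before Mendoza (Jul 24, 2008).
Order: Vance, Haddad, Andersen, Bianchi, Ruiz, Takahashi, Mendoza. So position 6.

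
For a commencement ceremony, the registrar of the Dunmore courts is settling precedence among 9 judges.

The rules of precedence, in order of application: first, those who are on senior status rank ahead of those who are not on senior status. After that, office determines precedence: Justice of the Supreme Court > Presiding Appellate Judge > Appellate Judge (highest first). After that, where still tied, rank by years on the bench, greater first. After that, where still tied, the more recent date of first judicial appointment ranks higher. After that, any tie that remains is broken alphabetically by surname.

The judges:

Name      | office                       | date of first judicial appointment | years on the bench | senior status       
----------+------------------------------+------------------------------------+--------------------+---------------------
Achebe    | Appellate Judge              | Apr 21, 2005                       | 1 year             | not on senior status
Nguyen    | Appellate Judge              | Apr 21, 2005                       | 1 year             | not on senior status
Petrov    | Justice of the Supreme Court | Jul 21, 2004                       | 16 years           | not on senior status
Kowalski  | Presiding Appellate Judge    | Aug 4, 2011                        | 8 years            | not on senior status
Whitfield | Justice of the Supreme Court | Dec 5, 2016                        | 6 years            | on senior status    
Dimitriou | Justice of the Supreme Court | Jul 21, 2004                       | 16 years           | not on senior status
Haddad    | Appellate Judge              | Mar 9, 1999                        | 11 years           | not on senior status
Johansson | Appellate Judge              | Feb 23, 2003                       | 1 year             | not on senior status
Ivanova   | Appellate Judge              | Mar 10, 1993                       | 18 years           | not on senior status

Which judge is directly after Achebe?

Nguyen

By the first rule: Whitfield (on senior status); then Dimitriou, Petrov, Kowalski, Ivanova, Haddad, Achebe, Nguyen and Johansson (each not on senior status).
Among Dimitriou, Petrov, Kowalski, Ivanova, Haddad, Achebe, Nguyen and Johansson, by office: Dimitriou and Petrov (Justice of the Supreme Court) before Kowalski (Presiding Appellate Judge) before Ivanova, Haddad, Achebe, Nguyen and Johansson (Appellate Judge).
Dimitriou and Petrov both have years on the bench 16 years, so the next rule applies.
Dimitriou and Petrov both have date of first judicial appointment Jul 21, 2004, so the next rule applies.
Among Dimitriou and Petrov, alphabetically by surname: Dimitriou before Petrov.
Among Ivanova, Haddad, Achebe, Nguyen and Johansson, by years on the bench (higher first): Ivanova (18 years) before Haddad (11 years) before Achebe, Nguyen and Johansson (1 year).
Among Achebe, Nguyen and Johansson, by date of first judicial appointment (later first): Achebe and Nguyen (Apr 21, 2005) before Johansson (Feb 23, 2003).
Among Achebe and Nguyen, alphabetically by surname: Achebe before Nguyen.
Order: Whitfield, Dimitriou, Petrov, Kowalski, Ivanova, Haddad, Achebe, Nguyen, Johansson.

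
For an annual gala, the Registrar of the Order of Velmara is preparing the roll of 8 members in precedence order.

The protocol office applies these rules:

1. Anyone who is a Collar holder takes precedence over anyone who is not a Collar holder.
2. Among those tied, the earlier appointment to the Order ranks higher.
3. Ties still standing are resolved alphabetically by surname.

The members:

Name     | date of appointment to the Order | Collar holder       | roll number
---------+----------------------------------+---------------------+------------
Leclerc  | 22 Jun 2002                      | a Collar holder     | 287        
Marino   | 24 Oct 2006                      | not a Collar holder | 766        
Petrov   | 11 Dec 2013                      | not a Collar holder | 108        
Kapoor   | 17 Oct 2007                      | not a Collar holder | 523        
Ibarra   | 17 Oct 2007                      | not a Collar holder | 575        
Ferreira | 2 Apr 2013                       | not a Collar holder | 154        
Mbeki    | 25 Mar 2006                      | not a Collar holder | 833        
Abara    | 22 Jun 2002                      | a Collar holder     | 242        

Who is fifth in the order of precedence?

Ibarra

By the first rule: Abara and Leclerc (both a Collar holder); then Mbeki, Marino, Ibarra, Kapoor, Ferreira and Petrov (each not a Collar holder).
Abara and Leclerc both have date of appointment to the Order 22 Jun 2002, so the next rule applies.
Among Abara and Leclerc, alphabetically by surname: Abara before Leclerc.
Among Mbeki, Marino, Ibarra, Kapoor, Ferreira and Petrov, by date of appointment to the Order (earlier first): Mbeki (25 Mar 2006) before Marino (24 Oct 2006) before Ibarra and Kapoor (17 Oct 2007) before Ferreira (2 Apr 2013) before Petrov (11 Dec 2013).
Among Ibarra and Kapoor, alphabetically by surname: Ibarra before Kapoor.
Order: Abara, Leclerc, Mbeki, Marino, Ibarra, Kapoor, Ferreira, Petrov.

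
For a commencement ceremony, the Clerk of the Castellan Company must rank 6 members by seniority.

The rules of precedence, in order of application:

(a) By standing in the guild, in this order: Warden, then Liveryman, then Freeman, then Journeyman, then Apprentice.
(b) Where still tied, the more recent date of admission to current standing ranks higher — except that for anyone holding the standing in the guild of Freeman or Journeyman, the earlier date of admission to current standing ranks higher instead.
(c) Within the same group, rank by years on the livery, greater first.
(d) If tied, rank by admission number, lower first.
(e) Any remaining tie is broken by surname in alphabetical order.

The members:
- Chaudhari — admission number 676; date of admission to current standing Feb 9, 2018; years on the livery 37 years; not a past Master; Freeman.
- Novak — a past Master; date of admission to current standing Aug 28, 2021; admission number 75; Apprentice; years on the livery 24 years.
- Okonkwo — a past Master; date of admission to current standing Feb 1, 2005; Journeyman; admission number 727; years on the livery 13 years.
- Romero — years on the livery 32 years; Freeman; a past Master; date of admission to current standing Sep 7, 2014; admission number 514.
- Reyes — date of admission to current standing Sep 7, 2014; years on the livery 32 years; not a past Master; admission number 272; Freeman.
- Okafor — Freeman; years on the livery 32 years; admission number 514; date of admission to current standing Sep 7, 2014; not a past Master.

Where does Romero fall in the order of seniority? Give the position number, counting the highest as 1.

3

By standing in the guild: Reyes, Okafor, Romero and Chaudhari (Freeman); then Okonkwo (Journeyman); then Novak (Apprentice).
Among Reyes, Okafor, Romero and Chaudhari, by date of admission to current standing (earlier first) (reversed rule for this group): Reyes, Okafor and Romero (Sep 7, 2014) before Chaudhari (Feb 9, 2018).
Reyes, Okafor and Romero all have years on the livery 32 years, so the next rule applies.
Among Reyes, Okafor and Romero, by admission number (lower first): Reyes (272) before Okafor and Romero (514).
Among Okafor and Romero, alphabetically by surname: Okafor before Romero.
Order: Reyes, Okafor, Romero, Chaudhari, Okonkwo, Novak. So position 3.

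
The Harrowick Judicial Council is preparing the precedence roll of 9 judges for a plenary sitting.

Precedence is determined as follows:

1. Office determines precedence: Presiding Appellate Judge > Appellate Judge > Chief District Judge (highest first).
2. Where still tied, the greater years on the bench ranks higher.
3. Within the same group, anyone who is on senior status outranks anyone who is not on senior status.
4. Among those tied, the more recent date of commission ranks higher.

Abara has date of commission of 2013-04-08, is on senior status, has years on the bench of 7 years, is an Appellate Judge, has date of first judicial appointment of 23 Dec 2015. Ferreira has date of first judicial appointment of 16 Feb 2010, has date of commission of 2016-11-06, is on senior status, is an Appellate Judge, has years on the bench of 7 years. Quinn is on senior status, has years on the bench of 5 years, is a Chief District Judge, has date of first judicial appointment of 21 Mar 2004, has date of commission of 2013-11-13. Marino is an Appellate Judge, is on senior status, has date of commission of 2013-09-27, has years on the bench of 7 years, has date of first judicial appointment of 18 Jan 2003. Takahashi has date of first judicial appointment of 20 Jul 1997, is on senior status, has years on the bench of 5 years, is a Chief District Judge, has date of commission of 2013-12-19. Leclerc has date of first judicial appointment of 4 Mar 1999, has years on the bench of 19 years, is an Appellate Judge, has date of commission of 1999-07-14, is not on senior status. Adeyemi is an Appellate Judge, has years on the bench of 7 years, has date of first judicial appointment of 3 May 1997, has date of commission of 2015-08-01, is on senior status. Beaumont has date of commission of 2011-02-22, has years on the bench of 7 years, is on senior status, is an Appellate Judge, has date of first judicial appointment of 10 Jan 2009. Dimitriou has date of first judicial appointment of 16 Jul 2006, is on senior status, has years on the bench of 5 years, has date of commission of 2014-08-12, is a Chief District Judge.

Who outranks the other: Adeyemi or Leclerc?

By office: Leclerc, Ferreira, Adeyemi, Marino, Abara and Beaumont (Appellate Judge); then Dimitriou, Takahashi and Quinn (Chief District Judge).
Among Leclerc, Ferreira, Adeyemi, Marino, Abara and Beaumont, by years on the bench (higher first): Leclerc (19 years) before Ferreira, Adeyemi, Marino, Abara and Beaumont (7 years).
Ferreira, Adeyemi, Marino, Abara and Beaumont are each on senior status, so the next rule applies.
Among Ferreira, Adeyemi, Marino, Abara and Beaumont, by date of commission (later first): Ferreira (2016-11-06) before Adeyemi (2015-08-01) before Marino (2013-09-27) before Abara (2013-04-08) before Beaumont (2011-02-22).
Dimitriou, Takahashi and Quinn all have years on the bench 5 years, so the next rule applies.
Dimitriou, Takahashi and Quinn are each on senior status, so the next rule applies.
Among Dimitriou, Takahashi and Quinn, by date of commission (later first): Dimitriou (2014-08-12) before Takahashi (2013-12-19) before Quinn (2013-11-13).
So Leclerc takes precedence.

Leclerc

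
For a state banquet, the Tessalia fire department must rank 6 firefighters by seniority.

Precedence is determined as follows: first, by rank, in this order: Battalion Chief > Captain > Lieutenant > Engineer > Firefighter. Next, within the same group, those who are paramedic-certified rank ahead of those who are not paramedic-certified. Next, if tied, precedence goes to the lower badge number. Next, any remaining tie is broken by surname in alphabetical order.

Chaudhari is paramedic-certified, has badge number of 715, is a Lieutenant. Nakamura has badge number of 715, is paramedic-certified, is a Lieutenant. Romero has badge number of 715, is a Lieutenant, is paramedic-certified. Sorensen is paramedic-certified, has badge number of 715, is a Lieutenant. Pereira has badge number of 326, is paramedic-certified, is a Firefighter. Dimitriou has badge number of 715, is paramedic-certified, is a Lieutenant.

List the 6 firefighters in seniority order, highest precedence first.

Chaudhari, Dimitriou, Nakamura, Romero, Sorensen, Pereira

By rank: Chaudhari, Dimitriou, Nakamura, Romero and Sorensen (Lieutenant); then Pereira (Firefighter).
Chaudhari, Dimitriou, Nakamura, Romero and Sorensen are each paramedic-certified, so the next rule applies.
Chaudhari, Dimitriou, Nakamura, Romero and Sorensen all have badge number 715, so the next rule applies.
Among Chaudhari, Dimitriou, Nakamura, Romero and Sorensen, alphabetically by surname: Chaudhari before Dimitriou before Nakamura before Romero before Sorensen.
Full order: Chaudhari, Dimitriou, Nakamura, Romero, Sorensen, Pereira.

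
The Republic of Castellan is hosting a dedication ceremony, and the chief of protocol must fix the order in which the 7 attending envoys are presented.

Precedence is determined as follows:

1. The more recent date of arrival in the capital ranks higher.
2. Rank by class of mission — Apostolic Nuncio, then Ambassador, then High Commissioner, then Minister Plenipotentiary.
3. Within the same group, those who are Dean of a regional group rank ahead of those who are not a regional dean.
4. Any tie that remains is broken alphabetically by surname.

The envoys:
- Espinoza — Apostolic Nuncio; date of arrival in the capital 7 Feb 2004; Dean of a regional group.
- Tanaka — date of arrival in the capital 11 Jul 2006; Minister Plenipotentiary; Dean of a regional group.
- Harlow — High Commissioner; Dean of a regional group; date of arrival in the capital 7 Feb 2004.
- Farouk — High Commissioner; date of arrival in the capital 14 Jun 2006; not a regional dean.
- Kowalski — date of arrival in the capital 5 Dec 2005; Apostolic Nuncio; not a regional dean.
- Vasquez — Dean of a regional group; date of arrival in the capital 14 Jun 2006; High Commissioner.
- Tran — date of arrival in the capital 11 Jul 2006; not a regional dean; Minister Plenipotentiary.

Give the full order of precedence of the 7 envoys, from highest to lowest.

Tanaka, Tran, Vasquez, Farouk, Kowalski, Espinoza, Harlow

By date of arrival in the capital (later first): Tanaka and Tran (both 11 Jul 2006); then Vasquez and Farouk (both 14 Jun 2006); then Kowalski (5 Dec 2005); then Espinoza and Harlow (both 7 Feb 2004).
Tanaka and Tran are each Minister Plenipotentiary, so the next rule applies.
Among Tanaka and Tran, Dean of a regional group before not a regional dean: Tanaka (Dean of a regional group) before Tran (not a regional dean).
Vasquez and Farouk are each High Commissioner, so the next rule applies.
Among Vasquez and Farouk, Dean of a regional group before not a regional dean: Vasquez (Dean of a regional group) before Farouk (not a regional dean).
Among Espinoza and Harlow, by class of mission: Espinoza (Apostolic Nuncio) before Harlow (High Commissioner).
Full order: Tanaka, Tran, Vasquez, Farouk, Kowalski, Espinoza, Harlow.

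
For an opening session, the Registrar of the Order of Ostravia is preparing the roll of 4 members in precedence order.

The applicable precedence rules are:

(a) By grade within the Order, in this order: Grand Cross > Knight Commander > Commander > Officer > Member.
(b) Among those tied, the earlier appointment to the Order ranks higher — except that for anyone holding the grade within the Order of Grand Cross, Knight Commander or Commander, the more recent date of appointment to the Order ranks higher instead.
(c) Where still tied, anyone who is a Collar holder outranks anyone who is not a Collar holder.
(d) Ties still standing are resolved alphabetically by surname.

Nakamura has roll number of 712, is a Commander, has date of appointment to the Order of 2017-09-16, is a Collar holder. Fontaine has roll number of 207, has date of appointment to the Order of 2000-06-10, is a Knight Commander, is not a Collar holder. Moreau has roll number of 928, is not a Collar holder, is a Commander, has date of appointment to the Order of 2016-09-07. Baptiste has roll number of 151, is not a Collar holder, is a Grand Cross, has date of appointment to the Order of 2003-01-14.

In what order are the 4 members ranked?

Baptiste, Fontaine, Nakamura, Moreau

By grade within the Order: Baptiste (Grand Cross); then Fontaine (Knight Commander); then Nakamura and Moreau (Commander).
Among Nakamura and Moreau, by date of appointment to the Order (later first) (reversed rule for this group): Nakamura (2017-09-16) before Moreau (2016-09-07).
Full order: Baptiste, Fontaine, Nakamura, Moreau.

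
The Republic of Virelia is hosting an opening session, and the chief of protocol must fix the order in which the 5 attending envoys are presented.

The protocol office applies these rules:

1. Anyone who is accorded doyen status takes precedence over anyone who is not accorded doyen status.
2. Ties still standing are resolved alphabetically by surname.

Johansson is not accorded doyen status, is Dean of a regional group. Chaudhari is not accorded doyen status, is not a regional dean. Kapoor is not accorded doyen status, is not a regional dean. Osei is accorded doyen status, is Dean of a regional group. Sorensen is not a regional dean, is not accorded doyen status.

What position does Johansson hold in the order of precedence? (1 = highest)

3

By the first rule: Osei (accorded doyen status); then Chaudhari, Johansson, Kapoor and Sorensen (each not accorded doyen status).
Among Chaudhari, Johansson, Kapoor and Sorensen, alphabetically by surname: Chaudhari before Johansson before Kapoor before Sorensen.
Order: Osei, Chaudhari, Johansson, Kapoor, Sorensen. So position 3.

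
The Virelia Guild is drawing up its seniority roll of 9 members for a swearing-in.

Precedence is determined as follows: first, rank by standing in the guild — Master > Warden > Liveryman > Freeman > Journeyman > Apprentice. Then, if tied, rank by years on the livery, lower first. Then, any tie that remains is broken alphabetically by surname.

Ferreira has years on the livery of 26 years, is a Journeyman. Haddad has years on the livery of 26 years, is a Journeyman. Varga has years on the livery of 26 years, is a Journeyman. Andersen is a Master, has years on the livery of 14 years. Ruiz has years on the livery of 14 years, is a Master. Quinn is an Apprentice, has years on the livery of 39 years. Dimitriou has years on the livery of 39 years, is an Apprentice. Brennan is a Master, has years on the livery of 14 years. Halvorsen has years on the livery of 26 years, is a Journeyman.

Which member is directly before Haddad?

By standing in the guild: Andersen, Brennan and Ruiz (Master); then Ferreira, Haddad, Halvorsen and Varga (Journeyman); then Dimitriou and Quinn (Apprentice).
Andersen, Brennan and Ruiz all have years on the livery 14 years, so the next rule applies.
Among Andersen, Brennan and Ruiz, alphabetically by surname: Andersen before Brennan before Ruiz.
Ferreira, Haddad, Halvorsen and Varga all have years on the livery 26 years, so the next rule applies.
Among Ferreira, Haddad, Halvorsen and Varga, alphabetically by surname: Ferreira before Haddad before Halvorsen before Varga.
Dimitriou and Quinn both have years on the livery 39 years, so the next rule applies.
Among Dimitriou and Quinn, alphabetically by surname: Dimitriou before Quinn.
Order: Andersen, Brennan, Ruiz, Ferreira, Haddad, Halvorsen, Varga, Dimitriou, Quinn.

Ferreira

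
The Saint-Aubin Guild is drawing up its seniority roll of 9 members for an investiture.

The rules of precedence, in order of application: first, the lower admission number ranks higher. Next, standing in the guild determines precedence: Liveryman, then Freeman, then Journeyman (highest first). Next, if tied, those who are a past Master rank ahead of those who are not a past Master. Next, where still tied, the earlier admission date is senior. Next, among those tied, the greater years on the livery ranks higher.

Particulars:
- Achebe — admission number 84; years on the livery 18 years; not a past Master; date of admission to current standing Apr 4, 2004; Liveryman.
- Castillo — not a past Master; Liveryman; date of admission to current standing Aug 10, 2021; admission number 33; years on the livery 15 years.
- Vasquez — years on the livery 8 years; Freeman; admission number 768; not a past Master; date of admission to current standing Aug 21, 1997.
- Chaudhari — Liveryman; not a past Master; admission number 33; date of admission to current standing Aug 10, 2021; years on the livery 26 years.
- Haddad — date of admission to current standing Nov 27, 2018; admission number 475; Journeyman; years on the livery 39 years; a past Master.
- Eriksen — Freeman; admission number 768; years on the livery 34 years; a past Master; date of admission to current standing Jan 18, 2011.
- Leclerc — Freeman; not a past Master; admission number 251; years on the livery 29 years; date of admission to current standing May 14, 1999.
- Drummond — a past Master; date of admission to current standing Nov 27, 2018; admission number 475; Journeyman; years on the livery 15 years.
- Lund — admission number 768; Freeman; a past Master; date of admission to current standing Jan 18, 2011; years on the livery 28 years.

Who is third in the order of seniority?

Achebe

By admission number (lower first): Chaudhari and Castillo (both 33); then Achebe (84); then Leclerc (251); then Haddad and Drummond (both 475); then Eriksen, Lund and Vasquez (each 768).
Chaudhari and Castillo are each Liveryman, so the next rule applies.
Chaudhari and Castillo are each not a past Master, so the next rule applies.
Chaudhari and Castillo both have date of admission to current standing Aug 10, 2021, so the next rule applies.
Among Chaudhari and Castillo, by years on the livery (higher first): Chaudhari (26 years) before Castillo (15 years).
Haddad and Drummond are each Journeyman, so the next rule applies.
Haddad and Drummond are each a past Master, so the next rule applies.
Haddad and Drummond both have date of admission to current standing Nov 27, 2018, so the next rule applies.
Among Haddad and Drummond, by years on the livery (higher first): Haddad (39 years) before Drummond (15 years).
Eriksen, Lund and Vasquez are each Freeman, so the next rule applies.
Among Eriksen, Lund and Vasquez, a past Master before not a past Master: Eriksen and Lund (a past Master) before Vasquez (not a past Master).
Eriksen and Lund both have date of admission to current standing Jan 18, 2011, so the next rule applies.
Among Eriksen and Lund, by years on the livery (higher first): Eriksen (34 years) before Lund (28 years).
Order: Chaudhari, Castillo, Achebe, Leclerc, Haddad, Drummond, Eriksen, Lund, Vasquez.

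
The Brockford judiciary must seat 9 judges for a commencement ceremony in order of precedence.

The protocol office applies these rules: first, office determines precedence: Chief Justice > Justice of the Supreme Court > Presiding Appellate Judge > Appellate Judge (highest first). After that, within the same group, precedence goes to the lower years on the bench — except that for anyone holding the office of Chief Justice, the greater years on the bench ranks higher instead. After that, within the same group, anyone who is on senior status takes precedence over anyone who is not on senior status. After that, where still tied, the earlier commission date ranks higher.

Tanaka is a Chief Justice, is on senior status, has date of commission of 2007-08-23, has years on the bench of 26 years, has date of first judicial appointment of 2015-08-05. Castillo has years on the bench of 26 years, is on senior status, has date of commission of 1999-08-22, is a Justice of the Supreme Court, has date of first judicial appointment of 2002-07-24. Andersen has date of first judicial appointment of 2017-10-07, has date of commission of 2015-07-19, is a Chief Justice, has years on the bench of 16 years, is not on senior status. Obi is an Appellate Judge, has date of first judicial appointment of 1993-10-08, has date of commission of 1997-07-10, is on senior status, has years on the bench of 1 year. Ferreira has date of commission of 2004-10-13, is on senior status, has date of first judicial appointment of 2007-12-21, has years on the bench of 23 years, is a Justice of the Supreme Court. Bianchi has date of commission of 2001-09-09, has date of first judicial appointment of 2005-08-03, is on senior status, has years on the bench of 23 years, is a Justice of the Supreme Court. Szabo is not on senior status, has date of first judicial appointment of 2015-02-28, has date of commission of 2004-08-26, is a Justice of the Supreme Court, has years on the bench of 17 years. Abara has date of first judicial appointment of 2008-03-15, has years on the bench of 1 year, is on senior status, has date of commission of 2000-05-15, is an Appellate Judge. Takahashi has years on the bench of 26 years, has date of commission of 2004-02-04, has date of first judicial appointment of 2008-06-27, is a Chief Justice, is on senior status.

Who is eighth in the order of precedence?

Obi

By office: Takahashi, Tanaka and Andersen (Chief Justice); then Szabo, Bianchi, Ferreira and Castillo (Justice of the Supreme Court); then Obi and Abara (Appellate Judge).
Among Takahashi, Tanaka and Andersen, by years on the bench (higher first) (reversed rule for this group): Takahashi and Tanaka (26 years) before Andersen (16 years).
Takahashi and Tanaka are each on senior status, so the next rule applies.
Among Takahashi and Tanaka, by date of commission (earlier first): Takahashi (2004-02-04) before Tanaka (2007-08-23).
Among Szabo, Bianchi, Ferreira and Castillo, by years on the bench (lower first): Szabo (17 years) before Bianchi and Ferreira (23 years) before Castillo (26 years).
Bianchi and Ferreira are each on senior status, so the next rule applies.
Among Bianchi and Ferreira, by date of commission (earlier first): Bianchi (2001-09-09) before Ferreira (2004-10-13).
Obi and Abara both have years on the bench 1 year, so the next rule applies.
Obi and Abara are each on senior status, so the next rule applies.
Among Obi and Abara, by date of commission (earlier first): Obi (1997-07-10) before Abara (2000-05-15).
Order: Takahashi, Tanaka, Andersen, Szabo, Bianchi, Ferreira, Castillo, Obi, Abara.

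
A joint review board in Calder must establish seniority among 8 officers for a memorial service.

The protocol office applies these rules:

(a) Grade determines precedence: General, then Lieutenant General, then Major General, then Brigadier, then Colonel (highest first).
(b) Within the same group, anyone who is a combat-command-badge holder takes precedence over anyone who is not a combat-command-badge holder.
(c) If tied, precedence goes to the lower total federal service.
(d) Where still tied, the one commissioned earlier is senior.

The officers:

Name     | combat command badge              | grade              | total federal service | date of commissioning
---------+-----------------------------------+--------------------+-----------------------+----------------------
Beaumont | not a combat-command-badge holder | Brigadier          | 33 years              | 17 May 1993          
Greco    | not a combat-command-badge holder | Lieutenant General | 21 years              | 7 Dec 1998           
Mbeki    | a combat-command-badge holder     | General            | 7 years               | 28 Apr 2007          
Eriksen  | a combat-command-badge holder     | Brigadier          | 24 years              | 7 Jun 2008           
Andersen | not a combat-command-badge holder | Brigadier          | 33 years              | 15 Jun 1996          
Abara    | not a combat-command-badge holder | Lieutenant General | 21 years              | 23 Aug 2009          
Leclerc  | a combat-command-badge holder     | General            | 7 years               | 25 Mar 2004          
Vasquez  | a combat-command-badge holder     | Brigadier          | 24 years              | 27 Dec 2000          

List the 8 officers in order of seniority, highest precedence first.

Leclerc, Mbeki, Greco, Abara, Vasquez, Eriksen, Beaumont, Andersen

By grade: Leclerc and Mbeki (General); then Greco and Abara (Lieutenant General); then Vasquez, Eriksen, Beaumont and Andersen (Brigadier).
Leclerc and Mbeki are each a combat-command-badge holder, so the next rule applies.
Leclerc and Mbeki both have total federal service 7 years, so the next rule applies.
Among Leclerc and Mbeki, by date of commissioning (earlier first): Leclerc (25 Mar 2004) before Mbeki (28 Apr 2007).
Greco and Abara are each not a combat-command-badge holder, so the next rule applies.
Greco and Abara both have total federal service 21 years, so the next rule applies.
Among Greco and Abara, by date of commissioning (earlier first): Greco (7 Dec 1998) before Abara (23 Aug 2009).
Among Vasquez, Eriksen, Beaumont and Andersen, a combat-command-badge holder before not a combat-command-badge holder: Vasquez and Eriksen (a combat-command-badge holder) before Beaumont and Andersen (not a combat-command-badge holder).
Vasquez and Eriksen both have total federal service 24 years, so the next rule applies.
Among Vasquez and Eriksen, by date of commissioning (earlier first): Vasquez (27 Dec 2000) before Eriksen (7 Jun 2008).
Beaumont and Andersen both have total federal service 33 years, so the next rule applies.
Among Beaumont and Andersen, by date of commissioning (earlier first): Beaumont (17 May 1993) before Andersen (15 Jun 1996).
Full order: Leclerc, Mbeki, Greco, Abara, Vasquez, Eriksen, Beaumont, Andersen.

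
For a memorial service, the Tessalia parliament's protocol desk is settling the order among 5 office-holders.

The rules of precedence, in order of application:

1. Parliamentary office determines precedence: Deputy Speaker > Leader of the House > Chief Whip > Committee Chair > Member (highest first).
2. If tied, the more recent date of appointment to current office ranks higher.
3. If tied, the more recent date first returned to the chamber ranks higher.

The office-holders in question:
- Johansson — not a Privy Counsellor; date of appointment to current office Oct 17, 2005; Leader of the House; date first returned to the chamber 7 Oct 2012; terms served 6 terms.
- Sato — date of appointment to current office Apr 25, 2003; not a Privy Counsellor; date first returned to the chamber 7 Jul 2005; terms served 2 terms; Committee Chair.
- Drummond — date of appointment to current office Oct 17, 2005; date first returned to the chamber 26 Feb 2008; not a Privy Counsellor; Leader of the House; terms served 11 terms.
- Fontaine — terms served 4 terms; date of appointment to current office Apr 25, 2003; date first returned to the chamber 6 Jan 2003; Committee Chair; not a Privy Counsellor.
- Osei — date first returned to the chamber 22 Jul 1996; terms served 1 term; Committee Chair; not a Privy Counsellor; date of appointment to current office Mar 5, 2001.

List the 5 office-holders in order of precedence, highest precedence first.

Johansson, Drummond, Sato, Fontaine, Osei

By parliamentary office: Johansson and Drummond (Leader of the House); then Sato, Fontaine and Osei (Committee Chair).
Johansson and Drummond both have date of appointment to current office Oct 17, 2005, so the next rule applies.
Among Johansson and Drummond, by date first returned to the chamber (later first): Johansson (7 Oct 2012) before Drummond (26 Feb 2008).
Among Sato, Fontaine and Osei, by date of appointment to current office (later first): Sato and Fontaine (Apr 25, 2003) before Osei (Mar 5, 2001).
Among Sato and Fontaine, by date first returned to the chamber (later first): Sato (7 Jul 2005) before Fontaine (6 Jan 2003).
Full order: Johansson, Drummond, Sato, Fontaine, Osei.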